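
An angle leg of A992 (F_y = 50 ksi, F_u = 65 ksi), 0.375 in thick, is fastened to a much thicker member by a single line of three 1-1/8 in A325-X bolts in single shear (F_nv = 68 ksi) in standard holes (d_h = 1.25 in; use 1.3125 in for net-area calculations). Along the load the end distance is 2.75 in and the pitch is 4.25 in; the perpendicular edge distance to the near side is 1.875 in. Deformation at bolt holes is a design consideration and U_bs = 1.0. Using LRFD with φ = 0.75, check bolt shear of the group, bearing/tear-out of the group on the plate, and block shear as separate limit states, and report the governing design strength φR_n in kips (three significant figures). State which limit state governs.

110 kips (block shear governs)

Bolt shear: A_b = π·1.125²/4 = 0.994 in²; R_n = 68 × 0.994 × 3 × 1 = 202.8 kips → 0.75 × 202.8 = 152 kips.
Bearing: edge l_c = 2.125, r_n = 62.16 kips; interior l_c = 3, r_n = 65.81 kips; R_n = 62.16 + 2·65.81 = 193.8 kips → 145 kips.
Block shear: A_gv = 4.219, A_nv = 2.988, A_nt = 0.457 in²; R_n = min(0.6F_uA_nv, 0.6F_yA_gv) + U_bs·F_u·A_nt = 146.2 kips → 110 kips.
Block shear governs: 110 kips.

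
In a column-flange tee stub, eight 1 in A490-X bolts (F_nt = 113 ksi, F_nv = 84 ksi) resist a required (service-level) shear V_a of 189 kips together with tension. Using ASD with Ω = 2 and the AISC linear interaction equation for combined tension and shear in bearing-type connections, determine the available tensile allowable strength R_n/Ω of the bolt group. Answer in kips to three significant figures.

A_b = π·1²/4 = 0.7854 in²; f_rv = 189 / (8 × 0.7854) = 30.08 ksi.
F'_nt = 1.3 F_nt − (Ω F_nt / F_nv) f_rv = 1.3·113 − (2·113/84)·30.08 = 65.97 ksi, capped at F_nt → F'_nt = 65.97 ksi.
R_n = F'_nt · A_b · n = 65.97 × 0.7854 × 8 = 414.5 kips.
Allowable strength R_n/Ω = 414.5 / 2 = 207 kips.

207 kips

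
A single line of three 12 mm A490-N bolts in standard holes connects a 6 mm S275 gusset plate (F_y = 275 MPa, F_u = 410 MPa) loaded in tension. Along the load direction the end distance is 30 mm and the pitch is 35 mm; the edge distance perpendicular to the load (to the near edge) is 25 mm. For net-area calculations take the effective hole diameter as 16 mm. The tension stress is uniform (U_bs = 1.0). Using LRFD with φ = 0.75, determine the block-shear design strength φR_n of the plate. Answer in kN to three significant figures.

Shear plane L_v = 30 + 2·35 = 100 mm; A_gv = 100 × 6 = 600 mm².
A_nv = (100 − 2.5·16) × 6 = 360 mm².
A_nt = (25 − 0.5·16) × 6 = 102 mm².
0.6 F_u A_nv = 88.56 kN; 0.6 F_y A_gv = 99 kN → shear rupture governs the shear term.
R_n = 88.56 + 1.0 × 410 × 102 / 1000 = 130.4 kN.
Design strength φR_n = 0.75 × 130.4 = 97.8 kN.

97.8 kN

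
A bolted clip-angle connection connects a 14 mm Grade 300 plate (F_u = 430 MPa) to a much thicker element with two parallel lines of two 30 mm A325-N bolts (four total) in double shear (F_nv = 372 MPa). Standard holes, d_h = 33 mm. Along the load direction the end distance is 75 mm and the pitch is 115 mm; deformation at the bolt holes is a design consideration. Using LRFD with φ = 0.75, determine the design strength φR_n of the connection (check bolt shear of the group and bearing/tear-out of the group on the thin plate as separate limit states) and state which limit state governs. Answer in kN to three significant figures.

Bolt shear: A_b = π·30²/4 = 706.9 mm²; R_n = 372 × 706.9 × 4 × 2 / 1000 = 2104 kN → 0.75 × 2104 = 1580 kN.
Bearing (1.2 l_c t F_u ≤ 2.4 d t F_u): upper limit = 2.4·30·14·430 / 1000 = 433.4 kN.
  Edge l_c = 75 − 33/2 = 58.5 → r_n = 422.6 kN; interior l_c = 115 − 33 = 82 → r_n = 433.4 kN.
  R_n,bearing = 2·422.6 + 2·433.4 = 1712 kN → 0.75 × 1712 = 1280 kN.
Bearing governs: 1280 kN.

1280 kN (bearing governs)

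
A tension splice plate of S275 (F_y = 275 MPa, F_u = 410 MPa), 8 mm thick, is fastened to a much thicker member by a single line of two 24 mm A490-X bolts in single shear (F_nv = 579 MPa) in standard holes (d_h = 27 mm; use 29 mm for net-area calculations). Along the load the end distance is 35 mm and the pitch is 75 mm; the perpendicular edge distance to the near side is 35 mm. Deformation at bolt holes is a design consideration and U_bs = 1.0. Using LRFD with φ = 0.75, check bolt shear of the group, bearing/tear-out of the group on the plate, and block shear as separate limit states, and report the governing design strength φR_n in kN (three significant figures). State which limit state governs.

149 kN (block shear governs)

Bolt shear: A_b = π·24²/4 = 452.4 mm²; R_n = 579 × 452.4 × 2 × 1 / 1000 = 523.9 kN → 0.75 × 523.9 = 393 kN.
Bearing: edge l_c = 21.5, r_n = 84.62 kN; interior l_c = 48, r_n = 188.9 kN; R_n = 84.62 + 1·188.9 = 273.6 kN → 205 kN.
Block shear: A_gv = 880, A_nv = 532, A_nt = 164 mm²; R_n = min(0.6F_uA_nv, 0.6F_yA_gv) + U_bs·F_u·A_nt = 198.1 kN → 149 kN.
Block shear governs: 149 kN.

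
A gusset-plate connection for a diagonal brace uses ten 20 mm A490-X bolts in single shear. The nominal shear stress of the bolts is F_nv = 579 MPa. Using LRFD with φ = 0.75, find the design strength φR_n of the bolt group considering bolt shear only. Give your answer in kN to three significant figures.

A_b = π × 20² / 4 = 314.2 mm².
R_n = F_nv · A_b · n · n_s = 579 × 314.2 × 10 × 1 / 1000 = 1819 kN.
Design strength φR_n = 0.75 × 1819 = 1360 kN.

1360 kN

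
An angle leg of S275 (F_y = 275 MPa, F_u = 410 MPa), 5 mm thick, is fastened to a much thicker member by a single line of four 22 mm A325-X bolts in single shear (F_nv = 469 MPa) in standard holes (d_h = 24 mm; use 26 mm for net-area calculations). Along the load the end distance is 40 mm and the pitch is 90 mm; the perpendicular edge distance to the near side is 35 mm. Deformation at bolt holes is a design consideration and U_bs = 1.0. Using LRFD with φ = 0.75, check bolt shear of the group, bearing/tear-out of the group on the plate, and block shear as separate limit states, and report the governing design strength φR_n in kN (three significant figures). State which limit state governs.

226 kN (block shear governs)

Bolt shear: A_b = π·22²/4 = 380.1 mm²; R_n = 469 × 380.1 × 4 × 1 / 1000 = 713.1 kN → 0.75 × 713.1 = 535 kN.
Bearing: edge l_c = 28, r_n = 68.88 kN; interior l_c = 66, r_n = 108.2 kN; R_n = 68.88 + 3·108.2 = 393.6 kN → 295 kN.
Block shear: A_gv = 1550, A_nv = 1095, A_nt = 110 mm²; R_n = min(0.6F_uA_nv, 0.6F_yA_gv) + U_bs·F_u·A_nt = 300.9 kN → 226 kN.
Block shear governs: 226 kN.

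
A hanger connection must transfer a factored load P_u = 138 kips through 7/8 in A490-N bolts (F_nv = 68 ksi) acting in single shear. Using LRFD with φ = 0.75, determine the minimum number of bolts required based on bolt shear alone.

5 bolts

A_b = π·0.875²/4 = 0.6013 in².
Per-bolt design strength φR_n = 0.75 × 68 × 0.6013 × 1 = 30.67 kips.
n ≥ 138 / 30.67 = 4.5 → use 5 bolts.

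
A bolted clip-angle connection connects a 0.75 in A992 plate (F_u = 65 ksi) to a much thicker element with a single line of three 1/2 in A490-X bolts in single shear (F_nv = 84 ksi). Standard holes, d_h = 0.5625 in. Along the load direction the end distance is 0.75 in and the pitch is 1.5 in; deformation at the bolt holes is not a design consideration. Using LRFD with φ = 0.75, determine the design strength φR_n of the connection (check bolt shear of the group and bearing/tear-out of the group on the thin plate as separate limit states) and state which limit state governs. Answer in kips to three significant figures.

37.1 kips (bolt shear governs)

Bolt shear: A_b = π·0.5²/4 = 0.1963 in²; R_n = 84 × 0.1963 × 3 × 1 = 49.48 kips → 0.75 × 49.48 = 37.1 kips.
Bearing (1.5 l_c t F_u ≤ 3.0 d t F_u): upper limit = 3.0·0.5·0.75·65 = 73.12 kips.
  Edge l_c = 0.75 − 0.5625/2 = 0.4688 → r_n = 34.28 kips; interior l_c = 1.5 − 0.5625 = 0.9375 → r_n = 68.55 kips.
  R_n,bearing = 1·34.28 + 2·68.55 = 171.4 kips → 0.75 × 171.4 = 129 kips.
Bolt shear governs: 37.1 kips.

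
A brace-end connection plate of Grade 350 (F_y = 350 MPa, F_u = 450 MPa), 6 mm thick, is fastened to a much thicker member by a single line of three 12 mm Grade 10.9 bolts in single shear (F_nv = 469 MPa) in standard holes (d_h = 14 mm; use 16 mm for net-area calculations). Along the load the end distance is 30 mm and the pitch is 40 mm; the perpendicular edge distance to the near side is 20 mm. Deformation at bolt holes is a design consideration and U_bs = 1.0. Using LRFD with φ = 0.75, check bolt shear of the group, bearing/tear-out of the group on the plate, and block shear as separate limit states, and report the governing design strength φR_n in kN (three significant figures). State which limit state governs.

109 kN (block shear governs)

Bolt shear: A_b = π·12²/4 = 113.1 mm²; R_n = 469 × 113.1 × 3 × 1 / 1000 = 159.1 kN → 0.75 × 159.1 = 119 kN.
Bearing: edge l_c = 23, r_n = 74.52 kN; interior l_c = 26, r_n = 77.76 kN; R_n = 74.52 + 2·77.76 = 230 kN → 173 kN.
Block shear: A_gv = 660, A_nv = 420, A_nt = 72 mm²; R_n = min(0.6F_uA_nv, 0.6F_yA_gv) + U_bs·F_u·A_nt = 145.8 kN → 109 kN.
Block shear governs: 109 kN.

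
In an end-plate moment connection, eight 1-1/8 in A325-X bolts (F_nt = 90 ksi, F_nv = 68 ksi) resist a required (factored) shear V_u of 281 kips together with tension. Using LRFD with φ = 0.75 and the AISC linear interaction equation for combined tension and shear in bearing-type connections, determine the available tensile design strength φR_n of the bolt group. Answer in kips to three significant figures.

A_b = π·1.125²/4 = 0.994 in²; f_rv = 281 / (8 × 0.994) = 35.34 ksi.
F'_nt = 1.3 F_nt − (F_nt / φF_nv) f_rv = 1.3·90 − (90/(0.75·68))·35.34 = 54.64 ksi, capped at F_nt → F'_nt = 54.64 ksi.
R_n = F'_nt · A_b · n = 54.64 × 0.994 × 8 = 434.5 kips.
Design strength φR_n = 0.75 × 434.5 = 326 kips.

326 kips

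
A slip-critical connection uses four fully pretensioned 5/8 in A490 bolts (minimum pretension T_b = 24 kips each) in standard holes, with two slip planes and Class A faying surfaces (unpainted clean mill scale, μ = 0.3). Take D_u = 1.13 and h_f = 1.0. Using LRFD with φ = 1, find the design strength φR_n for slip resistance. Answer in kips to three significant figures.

R_n = μ · D_u · h_f · T_b · n_s · n_b = 0.3 × 1.13 × 1.0 × 24 × 2 × 4 = 65.09 kips.
Design strength φR_n = 1 × 65.09 = 65.1 kips.

65.1 kips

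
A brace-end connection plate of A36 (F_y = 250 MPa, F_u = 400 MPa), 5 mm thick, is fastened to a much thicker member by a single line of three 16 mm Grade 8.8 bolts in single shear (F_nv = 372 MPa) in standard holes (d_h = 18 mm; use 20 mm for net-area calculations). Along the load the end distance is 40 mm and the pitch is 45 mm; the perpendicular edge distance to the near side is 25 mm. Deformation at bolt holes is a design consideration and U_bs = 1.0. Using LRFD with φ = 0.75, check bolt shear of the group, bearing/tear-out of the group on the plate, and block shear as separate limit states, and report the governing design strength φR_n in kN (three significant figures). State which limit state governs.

Bolt shear: A_b = π·16²/4 = 201.1 mm²; R_n = 372 × 201.1 × 3 × 1 / 1000 = 224.4 kN → 0.75 × 224.4 = 168 kN.
Bearing: edge l_c = 31, r_n = 74.4 kN; interior l_c = 27, r_n = 64.8 kN; R_n = 74.4 + 2·64.8 = 204 kN → 153 kN.
Block shear: A_gv = 650, A_nv = 400, A_nt = 75 mm²; R_n = min(0.6F_uA_nv, 0.6F_yA_gv) + U_bs·F_u·A_nt = 126 kN → 94.5 kN.
Block shear governs: 94.5 kN.

94.5 kN (block shear governs)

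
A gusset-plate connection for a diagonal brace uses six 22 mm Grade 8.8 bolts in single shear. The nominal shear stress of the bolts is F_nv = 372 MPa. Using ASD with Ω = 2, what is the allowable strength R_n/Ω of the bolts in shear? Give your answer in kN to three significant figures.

424 kN

A_b = π × 22² / 4 = 380.1 mm².
R_n = F_nv · A_b · n · n_s = 372 × 380.1 × 6 × 1 / 1000 = 848.5 kN.
Allowable strength R_n/Ω = 848.5 / 2 = 424 kN.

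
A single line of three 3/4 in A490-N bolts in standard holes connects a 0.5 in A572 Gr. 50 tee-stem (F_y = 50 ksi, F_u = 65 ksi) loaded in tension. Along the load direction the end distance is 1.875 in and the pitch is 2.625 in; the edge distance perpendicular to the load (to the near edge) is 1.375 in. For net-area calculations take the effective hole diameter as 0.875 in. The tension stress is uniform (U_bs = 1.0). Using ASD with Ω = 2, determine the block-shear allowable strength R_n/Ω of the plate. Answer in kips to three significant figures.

Shear plane L_v = 1.875 + 2·2.625 = 7.125 in; A_gv = 7.125 × 0.5 = 3.562 in².
A_nv = (7.125 − 2.5·0.875) × 0.5 = 2.469 in².
A_nt = (1.375 − 0.5·0.875) × 0.5 = 0.4688 in².
0.6 F_u A_nv = 96.28 kips; 0.6 F_y A_gv = 106.9 kips → shear rupture governs the shear term.
R_n = 96.28 + 1.0 × 65 × 0.4688 = 126.8 kips.
Allowable strength R_n/Ω = 126.8 / 2 = 63.4 kips.

63.4 kips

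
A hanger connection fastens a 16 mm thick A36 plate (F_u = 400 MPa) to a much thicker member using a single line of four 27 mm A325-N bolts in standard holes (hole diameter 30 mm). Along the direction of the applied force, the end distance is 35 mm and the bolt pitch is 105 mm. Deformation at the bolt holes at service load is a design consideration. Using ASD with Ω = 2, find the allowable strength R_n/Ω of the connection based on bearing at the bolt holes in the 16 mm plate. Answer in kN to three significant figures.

Per bolt r_n = 1.2 l_c t F_u ≤ 2.4 d t F_u; upper limit = 2.4 × 27 × 16 × 400 / 1000 = 414.7 kN.
Edge bolt: l_c = 35 − 30/2 = 20 mm → 1.2 × 20 × 16 × 400 / 1000 = 153.6 → r_n = 153.6 kN.
Interior bolts: l_c = 105 − 30 = 75 mm → 1.2 × 75 × 16 × 400 / 1000 = 576 → r_n = 414.7 kN.
R_n = 1 × 153.6 + 3 × 414.7 = 1398 kN.
Allowable strength R_n/Ω = 1398 / 2 = 699 kN.

699 kN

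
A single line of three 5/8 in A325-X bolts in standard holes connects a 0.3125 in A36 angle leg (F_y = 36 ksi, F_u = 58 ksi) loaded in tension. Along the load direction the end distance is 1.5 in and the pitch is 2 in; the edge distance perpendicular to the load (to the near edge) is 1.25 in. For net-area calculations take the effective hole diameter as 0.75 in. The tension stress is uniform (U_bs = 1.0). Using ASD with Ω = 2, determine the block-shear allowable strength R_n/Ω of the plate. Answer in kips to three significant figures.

Shear plane L_v = 1.5 + 2·2 = 5.5 in; A_gv = 5.5 × 0.3125 = 1.719 in².
A_nv = (5.5 − 2.5·0.75) × 0.3125 = 1.133 in².
A_nt = (1.25 − 0.5·0.75) × 0.3125 = 0.2734 in².
0.6 F_u A_nv = 39.42 kips; 0.6 F_y A_gv = 37.12 kips → shear yielding governs the shear term.
R_n = 37.12 + 1.0 × 58 × 0.2734 = 52.98 kips.
Allowable strength R_n/Ω = 52.98 / 2 = 26.5 kips.

26.5 kips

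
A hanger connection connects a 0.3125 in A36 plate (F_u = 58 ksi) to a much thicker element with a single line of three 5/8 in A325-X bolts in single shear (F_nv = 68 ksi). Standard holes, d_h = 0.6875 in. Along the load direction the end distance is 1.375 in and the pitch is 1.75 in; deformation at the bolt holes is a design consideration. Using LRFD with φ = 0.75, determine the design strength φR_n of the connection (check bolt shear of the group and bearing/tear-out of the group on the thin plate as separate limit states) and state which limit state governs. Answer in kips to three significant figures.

46.9 kips (bolt shear governs)

Bolt shear: A_b = π·0.625²/4 = 0.3068 in²; R_n = 68 × 0.3068 × 3 × 1 = 62.59 kips → 0.75 × 62.59 = 46.9 kips.
Bearing (1.2 l_c t F_u ≤ 2.4 d t F_u): upper limit = 2.4·0.625·0.3125·58 = 27.19 kips.
  Edge l_c = 1.375 − 0.6875/2 = 1.031 → r_n = 22.43 kips; interior l_c = 1.75 − 0.6875 = 1.062 → r_n = 23.11 kips.
  R_n,bearing = 1·22.43 + 2·23.11 = 68.65 kips → 0.75 × 68.65 = 51.5 kips.
Bolt shear governs: 46.9 kips.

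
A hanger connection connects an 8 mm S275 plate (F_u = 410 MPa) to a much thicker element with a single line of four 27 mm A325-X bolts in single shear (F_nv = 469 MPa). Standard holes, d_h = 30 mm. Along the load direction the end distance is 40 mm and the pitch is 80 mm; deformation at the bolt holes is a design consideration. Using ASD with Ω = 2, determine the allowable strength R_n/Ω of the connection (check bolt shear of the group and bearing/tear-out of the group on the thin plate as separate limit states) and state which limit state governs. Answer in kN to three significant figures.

344 kN (bearing governs)

Bolt shear: A_b = π·27²/4 = 572.6 mm²; R_n = 469 × 572.6 × 4 × 1 / 1000 = 1074 kN → 1074 / 2 = 537 kN.
Bearing (1.2 l_c t F_u ≤ 2.4 d t F_u): upper limit = 2.4·27·8·410 / 1000 = 212.5 kN.
  Edge l_c = 40 − 30/2 = 25 → r_n = 98.4 kN; interior l_c = 80 − 30 = 50 → r_n = 196.8 kN.
  R_n,bearing = 1·98.4 + 3·196.8 = 688.8 kN → 688.8 / 2 = 344 kN.
Bearing governs: 344 kN.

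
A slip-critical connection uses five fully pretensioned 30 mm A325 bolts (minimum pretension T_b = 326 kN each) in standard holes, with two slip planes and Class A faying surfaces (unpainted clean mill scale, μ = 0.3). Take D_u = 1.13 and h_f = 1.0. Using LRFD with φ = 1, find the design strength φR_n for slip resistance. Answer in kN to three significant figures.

1110 kN

R_n = μ · D_u · h_f · T_b · n_s · n_b = 0.3 × 1.13 × 1.0 × 326 × 2 × 5 = 1105 kN.
Design strength φR_n = 1 × 1105 = 1110 kN.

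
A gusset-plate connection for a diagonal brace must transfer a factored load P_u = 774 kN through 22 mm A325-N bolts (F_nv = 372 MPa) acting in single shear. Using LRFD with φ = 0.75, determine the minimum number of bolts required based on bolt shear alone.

A_b = π·22²/4 = 380.1 mm².
Per-bolt design strength φR_n = 0.75 × 372 × 380.1 × 1 / 1000 = 106.1 kN.
n ≥ 774 / 106.1 = 7.298 → use 8 bolts.

8 bolts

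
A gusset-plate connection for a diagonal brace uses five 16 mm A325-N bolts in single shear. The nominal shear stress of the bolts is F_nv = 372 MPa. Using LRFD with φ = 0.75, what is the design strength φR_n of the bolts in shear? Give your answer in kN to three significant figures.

280 kN

A_b = π × 16² / 4 = 201.1 mm².
R_n = F_nv · A_b · n · n_s = 372 × 201.1 × 5 × 1 / 1000 = 374 kN.
Design strength φR_n = 0.75 × 374 = 280 kN.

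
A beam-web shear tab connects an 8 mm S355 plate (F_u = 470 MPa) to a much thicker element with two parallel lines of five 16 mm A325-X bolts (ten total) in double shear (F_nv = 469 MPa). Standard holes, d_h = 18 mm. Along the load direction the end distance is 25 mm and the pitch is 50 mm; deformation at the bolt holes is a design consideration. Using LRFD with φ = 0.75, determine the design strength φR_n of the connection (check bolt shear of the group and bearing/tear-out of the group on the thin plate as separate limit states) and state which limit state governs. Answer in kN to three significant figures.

975 kN (bearing governs)

Bolt shear: A_b = π·16²/4 = 201.1 mm²; R_n = 469 × 201.1 × 10 × 2 / 1000 = 1886 kN → 0.75 × 1886 = 1410 kN.
Bearing (1.2 l_c t F_u ≤ 2.4 d t F_u): upper limit = 2.4·16·8·470 / 1000 = 144.4 kN.
  Edge l_c = 25 − 18/2 = 16 → r_n = 72.19 kN; interior l_c = 50 − 18 = 32 → r_n = 144.4 kN.
  R_n,bearing = 2·72.19 + 8·144.4 = 1299 kN → 0.75 × 1299 = 975 kN.
Bearing governs: 975 kN.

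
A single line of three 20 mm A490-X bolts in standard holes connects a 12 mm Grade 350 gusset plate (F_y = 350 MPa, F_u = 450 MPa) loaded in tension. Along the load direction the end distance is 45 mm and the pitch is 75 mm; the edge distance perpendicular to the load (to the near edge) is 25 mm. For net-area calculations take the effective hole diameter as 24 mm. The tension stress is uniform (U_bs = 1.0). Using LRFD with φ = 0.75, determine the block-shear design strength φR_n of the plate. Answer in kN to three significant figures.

Shear plane L_v = 45 + 2·75 = 195 mm; A_gv = 195 × 12 = 2340 mm².
A_nv = (195 − 2.5·24) × 12 = 1620 mm².
A_nt = (25 − 0.5·24) × 12 = 156 mm².
0.6 F_u A_nv = 437.4 kN; 0.6 F_y A_gv = 491.4 kN → shear rupture governs the shear term.
R_n = 437.4 + 1.0 × 450 × 156 / 1000 = 507.6 kN.
Design strength φR_n = 0.75 × 507.6 = 381 kN.

381 kN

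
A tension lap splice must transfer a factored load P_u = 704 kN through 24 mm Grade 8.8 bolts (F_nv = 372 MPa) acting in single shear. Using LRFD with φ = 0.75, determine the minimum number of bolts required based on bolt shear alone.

A_b = π·24²/4 = 452.4 mm².
Per-bolt design strength φR_n = 0.75 × 372 × 452.4 × 1 / 1000 = 126.2 kN.
n ≥ 704 / 126.2 = 5.578 → use 6 bolts.

6 bolts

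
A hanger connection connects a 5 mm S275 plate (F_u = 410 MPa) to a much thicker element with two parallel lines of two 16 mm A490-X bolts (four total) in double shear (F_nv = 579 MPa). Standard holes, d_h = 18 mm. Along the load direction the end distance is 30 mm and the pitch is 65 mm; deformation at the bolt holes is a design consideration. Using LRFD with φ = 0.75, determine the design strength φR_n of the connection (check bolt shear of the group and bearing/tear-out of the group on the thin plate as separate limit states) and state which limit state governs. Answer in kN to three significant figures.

Bolt shear: A_b = π·16²/4 = 201.1 mm²; R_n = 579 × 201.1 × 4 × 2 / 1000 = 931.3 kN → 0.75 × 931.3 = 698 kN.
Bearing (1.2 l_c t F_u ≤ 2.4 d t F_u): upper limit = 2.4·16·5·410 / 1000 = 78.72 kN.
  Edge l_c = 30 − 18/2 = 21 → r_n = 51.66 kN; interior l_c = 65 − 18 = 47 → r_n = 78.72 kN.
  R_n,bearing = 2·51.66 + 2·78.72 = 260.8 kN → 0.75 × 260.8 = 196 kN.
Bearing governs: 196 kN.

196 kN (bearing governs)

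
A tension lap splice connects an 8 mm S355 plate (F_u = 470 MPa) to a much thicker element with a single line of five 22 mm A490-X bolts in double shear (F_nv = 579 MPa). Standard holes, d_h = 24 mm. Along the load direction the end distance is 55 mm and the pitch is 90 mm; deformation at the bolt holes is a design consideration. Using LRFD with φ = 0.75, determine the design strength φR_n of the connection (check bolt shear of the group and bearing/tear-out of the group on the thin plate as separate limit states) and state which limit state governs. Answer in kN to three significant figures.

741 kN (bearing governs)

Bolt shear: A_b = π·22²/4 = 380.1 mm²; R_n = 579 × 380.1 × 5 × 2 / 1000 = 2201 kN → 0.75 × 2201 = 1650 kN.
Bearing (1.2 l_c t F_u ≤ 2.4 d t F_u): upper limit = 2.4·22·8·470 / 1000 = 198.5 kN.
  Edge l_c = 55 − 24/2 = 43 → r_n = 194 kN; interior l_c = 90 − 24 = 66 → r_n = 198.5 kN.
  R_n,bearing = 1·194 + 4·198.5 = 988.1 kN → 0.75 × 988.1 = 741 kN.
Bearing governs: 741 kN.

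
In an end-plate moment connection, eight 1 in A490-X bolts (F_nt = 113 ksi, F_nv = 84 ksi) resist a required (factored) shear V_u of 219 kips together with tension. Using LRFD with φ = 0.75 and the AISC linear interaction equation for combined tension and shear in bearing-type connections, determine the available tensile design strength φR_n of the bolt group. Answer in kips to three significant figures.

398 kips

A_b = π·1²/4 = 0.7854 in²; f_rv = 219 / (8 × 0.7854) = 34.85 ksi.
F'_nt = 1.3 F_nt − (F_nt / φF_nv) f_rv = 1.3·113 − (113/(0.75·84))·34.85 = 84.38 ksi, capped at F_nt → F'_nt = 84.38 ksi.
R_n = F'_nt · A_b · n = 84.38 × 0.7854 × 8 = 530.2 kips.
Design strength φR_n = 0.75 × 530.2 = 398 kips.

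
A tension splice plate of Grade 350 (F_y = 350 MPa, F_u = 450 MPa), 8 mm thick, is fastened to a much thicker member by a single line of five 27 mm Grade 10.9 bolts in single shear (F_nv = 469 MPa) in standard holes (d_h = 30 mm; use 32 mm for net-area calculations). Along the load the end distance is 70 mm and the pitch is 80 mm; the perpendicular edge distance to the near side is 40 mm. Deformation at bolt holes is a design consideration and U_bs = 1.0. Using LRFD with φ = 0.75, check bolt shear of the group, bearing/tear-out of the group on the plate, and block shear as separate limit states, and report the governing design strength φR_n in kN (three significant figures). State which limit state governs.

Bolt shear: A_b = π·27²/4 = 572.6 mm²; R_n = 469 × 572.6 × 5 × 1 / 1000 = 1343 kN → 0.75 × 1343 = 1010 kN.
Bearing: edge l_c = 55, r_n = 233.3 kN; interior l_c = 50, r_n = 216 kN; R_n = 233.3 + 4·216 = 1097 kN → 823 kN.
Block shear: A_gv = 3120, A_nv = 1968, A_nt = 192 mm²; R_n = min(0.6F_uA_nv, 0.6F_yA_gv) + U_bs·F_u·A_nt = 617.8 kN → 463 kN.
Block shear governs: 463 kN.

463 kN (block shear governs)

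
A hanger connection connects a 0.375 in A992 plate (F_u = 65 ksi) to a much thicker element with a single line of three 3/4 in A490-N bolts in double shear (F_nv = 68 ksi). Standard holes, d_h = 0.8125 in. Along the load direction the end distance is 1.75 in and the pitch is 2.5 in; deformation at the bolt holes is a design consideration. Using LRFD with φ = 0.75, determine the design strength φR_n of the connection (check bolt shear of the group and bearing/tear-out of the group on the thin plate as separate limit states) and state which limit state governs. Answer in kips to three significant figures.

95.3 kips (bearing governs)

Bolt shear: A_b = π·0.75²/4 = 0.4418 in²; R_n = 68 × 0.4418 × 3 × 2 = 180.2 kips → 0.75 × 180.2 = 135 kips.
Bearing (1.2 l_c t F_u ≤ 2.4 d t F_u): upper limit = 2.4·0.75·0.375·65 = 43.87 kips.
  Edge l_c = 1.75 − 0.8125/2 = 1.344 → r_n = 39.3 kips; interior l_c = 2.5 − 0.8125 = 1.688 → r_n = 43.87 kips.
  R_n,bearing = 1·39.3 + 2·43.87 = 127.1 kips → 0.75 × 127.1 = 95.3 kips.
Bearing governs: 95.3 kips.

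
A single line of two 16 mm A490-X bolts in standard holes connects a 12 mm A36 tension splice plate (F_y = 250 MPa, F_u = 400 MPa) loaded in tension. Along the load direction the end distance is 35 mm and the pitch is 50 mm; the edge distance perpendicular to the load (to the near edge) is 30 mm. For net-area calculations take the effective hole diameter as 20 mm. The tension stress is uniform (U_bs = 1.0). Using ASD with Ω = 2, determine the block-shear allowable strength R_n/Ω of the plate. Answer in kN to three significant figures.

124 kN

Shear plane L_v = 35 + 1·50 = 85 mm; A_gv = 85 × 12 = 1020 mm².
A_nv = (85 − 1.5·20) × 12 = 660 mm².
A_nt = (30 − 0.5·20) × 12 = 240 mm².
0.6 F_u A_nv = 158.4 kN; 0.6 F_y A_gv = 153 kN → shear yielding governs the shear term.
R_n = 153 + 1.0 × 400 × 240 / 1000 = 249 kN.
Allowable strength R_n/Ω = 249 / 2 = 124 kN.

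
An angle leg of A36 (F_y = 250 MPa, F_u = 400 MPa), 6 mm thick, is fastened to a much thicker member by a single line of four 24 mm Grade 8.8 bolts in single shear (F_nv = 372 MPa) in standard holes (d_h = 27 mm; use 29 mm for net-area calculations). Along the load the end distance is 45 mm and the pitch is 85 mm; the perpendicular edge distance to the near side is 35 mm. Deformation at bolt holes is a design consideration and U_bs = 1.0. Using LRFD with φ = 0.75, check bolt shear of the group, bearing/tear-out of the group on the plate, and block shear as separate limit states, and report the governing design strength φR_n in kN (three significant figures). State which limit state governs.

239 kN (block shear governs)

Bolt shear: A_b = π·24²/4 = 452.4 mm²; R_n = 372 × 452.4 × 4 × 1 / 1000 = 673.2 kN → 0.75 × 673.2 = 505 kN.
Bearing: edge l_c = 31.5, r_n = 90.72 kN; interior l_c = 58, r_n = 138.2 kN; R_n = 90.72 + 3·138.2 = 505.4 kN → 379 kN.
Block shear: A_gv = 1800, A_nv = 1191, A_nt = 123 mm²; R_n = min(0.6F_uA_nv, 0.6F_yA_gv) + U_bs·F_u·A_nt = 319.2 kN → 239 kN.
Block shear governs: 239 kN.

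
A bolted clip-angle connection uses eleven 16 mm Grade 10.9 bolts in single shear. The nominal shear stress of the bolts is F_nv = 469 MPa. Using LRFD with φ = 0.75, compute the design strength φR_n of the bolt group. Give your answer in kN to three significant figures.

A_b = π × 16² / 4 = 201.1 mm².
R_n = F_nv · A_b · n · n_s = 469 × 201.1 × 11 × 1 / 1000 = 1037 kN.
Design strength φR_n = 0.75 × 1037 = 778 kN.

778 kN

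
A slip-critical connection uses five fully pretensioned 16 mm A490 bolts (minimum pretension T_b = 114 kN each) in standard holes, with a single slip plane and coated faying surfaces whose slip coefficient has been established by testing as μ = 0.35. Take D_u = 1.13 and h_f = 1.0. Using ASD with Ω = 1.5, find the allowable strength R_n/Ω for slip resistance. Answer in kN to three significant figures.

R_n = μ · D_u · h_f · T_b · n_s · n_b = 0.35 × 1.13 × 1.0 × 114 × 1 × 5 = 225.4 kN.
Allowable strength R_n/Ω = 225.4 / 1.5 = 150 kN.

150 kN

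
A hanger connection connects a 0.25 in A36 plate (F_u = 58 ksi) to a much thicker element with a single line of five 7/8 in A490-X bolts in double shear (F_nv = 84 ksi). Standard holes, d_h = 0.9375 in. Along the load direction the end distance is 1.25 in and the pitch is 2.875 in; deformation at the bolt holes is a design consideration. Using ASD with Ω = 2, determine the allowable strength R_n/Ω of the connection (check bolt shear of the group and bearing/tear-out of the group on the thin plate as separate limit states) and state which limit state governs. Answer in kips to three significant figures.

Bolt shear: A_b = π·0.875²/4 = 0.6013 in²; R_n = 84 × 0.6013 × 5 × 2 = 505.1 kips → 505.1 / 2 = 253 kips.
Bearing (1.2 l_c t F_u ≤ 2.4 d t F_u): upper limit = 2.4·0.875·0.25·58 = 30.45 kips.
  Edge l_c = 1.25 − 0.9375/2 = 0.7812 → r_n = 13.59 kips; interior l_c = 2.875 − 0.9375 = 1.938 → r_n = 30.45 kips.
  R_n,bearing = 1·13.59 + 4·30.45 = 135.4 kips → 135.4 / 2 = 67.7 kips.
Bearing governs: 67.7 kips.

67.7 kips (bearing governs)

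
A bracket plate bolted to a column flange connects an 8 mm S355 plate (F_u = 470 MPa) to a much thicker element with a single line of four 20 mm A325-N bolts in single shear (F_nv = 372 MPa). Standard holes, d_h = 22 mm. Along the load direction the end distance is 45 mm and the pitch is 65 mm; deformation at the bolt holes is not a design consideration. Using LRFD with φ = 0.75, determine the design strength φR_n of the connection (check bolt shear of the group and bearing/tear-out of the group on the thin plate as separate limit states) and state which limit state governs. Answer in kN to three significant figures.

Bolt shear: A_b = π·20²/4 = 314.2 mm²; R_n = 372 × 314.2 × 4 × 1 / 1000 = 467.5 kN → 0.75 × 467.5 = 351 kN.
Bearing (1.5 l_c t F_u ≤ 3.0 d t F_u): upper limit = 3.0·20·8·470 / 1000 = 225.6 kN.
  Edge l_c = 45 − 22/2 = 34 → r_n = 191.8 kN; interior l_c = 65 − 22 = 43 → r_n = 225.6 kN.
  R_n,bearing = 1·191.8 + 3·225.6 = 868.6 kN → 0.75 × 868.6 = 651 kN.
Bolt shear governs: 351 kN.

351 kN (bolt shear governs)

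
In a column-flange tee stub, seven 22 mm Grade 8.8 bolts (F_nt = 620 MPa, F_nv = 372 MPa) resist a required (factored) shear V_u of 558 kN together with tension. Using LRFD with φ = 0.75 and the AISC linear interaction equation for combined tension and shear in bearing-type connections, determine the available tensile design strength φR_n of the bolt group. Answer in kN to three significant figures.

A_b = π·22²/4 = 380.1 mm²; f_rv = 558 × 1000 / (7 × 380.1) = 209.7 MPa.
F'_nt = 1.3 F_nt − (F_nt / φF_nv) f_rv = 1.3·620 − (620/(0.75·372))·209.7 = 340 MPa, capped at F_nt → F'_nt = 340 MPa.
R_n = F'_nt · A_b · n = 340 × 380.1 × 7 / 1000 = 904.7 kN.
Design strength φR_n = 0.75 × 904.7 = 679 kN.

679 kN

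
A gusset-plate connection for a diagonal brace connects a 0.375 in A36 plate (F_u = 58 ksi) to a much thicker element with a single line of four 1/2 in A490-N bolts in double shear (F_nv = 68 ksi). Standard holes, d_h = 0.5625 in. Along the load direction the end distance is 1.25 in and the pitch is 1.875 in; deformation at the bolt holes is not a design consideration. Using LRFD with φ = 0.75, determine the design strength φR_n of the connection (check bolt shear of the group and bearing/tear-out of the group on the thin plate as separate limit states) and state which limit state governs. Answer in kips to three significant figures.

Bolt shear: A_b = π·0.5²/4 = 0.1963 in²; R_n = 68 × 0.1963 × 4 × 2 = 106.8 kips → 0.75 × 106.8 = 80.1 kips.
Bearing (1.5 l_c t F_u ≤ 3.0 d t F_u): upper limit = 3.0·0.5·0.375·58 = 32.62 kips.
  Edge l_c = 1.25 − 0.5625/2 = 0.9688 → r_n = 31.61 kips; interior l_c = 1.875 − 0.5625 = 1.312 → r_n = 32.62 kips.
  R_n,bearing = 1·31.61 + 3·32.62 = 129.5 kips → 0.75 × 129.5 = 97.1 kips.
Bolt shear governs: 80.1 kips.

80.1 kips (bolt shear governs)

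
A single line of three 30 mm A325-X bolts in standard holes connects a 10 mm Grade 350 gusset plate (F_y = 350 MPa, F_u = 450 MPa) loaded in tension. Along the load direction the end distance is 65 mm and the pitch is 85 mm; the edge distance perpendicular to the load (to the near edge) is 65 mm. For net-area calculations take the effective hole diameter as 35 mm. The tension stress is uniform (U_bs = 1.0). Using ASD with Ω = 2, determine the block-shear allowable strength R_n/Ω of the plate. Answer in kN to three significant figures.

306 kN

Shear plane L_v = 65 + 2·85 = 235 mm; A_gv = 235 × 10 = 2350 mm².
A_nv = (235 − 2.5·35) × 10 = 1475 mm².
A_nt = (65 − 0.5·35) × 10 = 475 mm².
0.6 F_u A_nv = 398.2 kN; 0.6 F_y A_gv = 493.5 kN → shear rupture governs the shear term.
R_n = 398.2 + 1.0 × 450 × 475 / 1000 = 612 kN.
Allowable strength R_n/Ω = 612 / 2 = 306 kN.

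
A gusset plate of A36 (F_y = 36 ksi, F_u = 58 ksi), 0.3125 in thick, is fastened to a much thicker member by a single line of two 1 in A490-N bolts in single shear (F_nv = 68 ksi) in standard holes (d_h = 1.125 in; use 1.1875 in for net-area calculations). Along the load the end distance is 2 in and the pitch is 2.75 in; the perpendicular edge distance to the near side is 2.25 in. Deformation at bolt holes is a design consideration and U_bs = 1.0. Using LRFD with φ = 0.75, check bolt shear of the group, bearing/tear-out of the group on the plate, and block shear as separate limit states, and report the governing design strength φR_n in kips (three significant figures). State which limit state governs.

46.6 kips (block shear governs)

Bolt shear: A_b = π·1²/4 = 0.7854 in²; R_n = 68 × 0.7854 × 2 × 1 = 106.8 kips → 0.75 × 106.8 = 80.1 kips.
Bearing: edge l_c = 1.438, r_n = 31.27 kips; interior l_c = 1.625, r_n = 35.34 kips; R_n = 31.27 + 1·35.34 = 66.61 kips → 50 kips.
Block shear: A_gv = 1.484, A_nv = 0.9277, A_nt = 0.5176 in²; R_n = min(0.6F_uA_nv, 0.6F_yA_gv) + U_bs·F_u·A_nt = 62.08 kips → 46.6 kips.
Block shear governs: 46.6 kips.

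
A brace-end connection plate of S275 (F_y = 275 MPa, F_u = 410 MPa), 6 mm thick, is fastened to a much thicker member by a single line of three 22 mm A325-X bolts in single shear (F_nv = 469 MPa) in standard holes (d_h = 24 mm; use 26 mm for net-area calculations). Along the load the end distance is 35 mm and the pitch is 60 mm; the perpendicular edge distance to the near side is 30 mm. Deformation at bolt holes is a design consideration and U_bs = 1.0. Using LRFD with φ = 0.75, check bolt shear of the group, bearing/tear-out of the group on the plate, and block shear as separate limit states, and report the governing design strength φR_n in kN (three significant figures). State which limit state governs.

131 kN (block shear governs)

Bolt shear: A_b = π·22²/4 = 380.1 mm²; R_n = 469 × 380.1 × 3 × 1 / 1000 = 534.8 kN → 0.75 × 534.8 = 401 kN.
Bearing: edge l_c = 23, r_n = 67.9 kN; interior l_c = 36, r_n = 106.3 kN; R_n = 67.9 + 2·106.3 = 280.4 kN → 210 kN.
Block shear: A_gv = 930, A_nv = 540, A_nt = 102 mm²; R_n = min(0.6F_uA_nv, 0.6F_yA_gv) + U_bs·F_u·A_nt = 174.7 kN → 131 kN.
Block shear governs: 131 kN.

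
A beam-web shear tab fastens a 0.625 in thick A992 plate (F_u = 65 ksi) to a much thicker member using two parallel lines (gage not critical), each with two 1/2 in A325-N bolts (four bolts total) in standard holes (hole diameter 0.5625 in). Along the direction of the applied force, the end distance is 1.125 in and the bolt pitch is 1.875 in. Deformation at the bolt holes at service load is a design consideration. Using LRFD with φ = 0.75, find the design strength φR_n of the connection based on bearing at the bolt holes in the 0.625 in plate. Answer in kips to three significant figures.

135 kips

Per bolt r_n = 1.2 l_c t F_u ≤ 2.4 d t F_u; upper limit = 2.4 × 0.5 × 0.625 × 65 = 48.75 kips.
Edge bolt: l_c = 1.125 − 0.5625/2 = 0.8438 in → 1.2 × 0.8438 × 0.625 × 65 = 41.13 → r_n = 41.13 kips.
Interior bolts: l_c = 1.875 − 0.5625 = 1.312 in → 1.2 × 1.312 × 0.625 × 65 = 63.98 → r_n = 48.75 kips.
R_n = 2 × 41.13 + 2 × 48.75 = 179.8 kips.
Design strength φR_n = 0.75 × 179.8 = 135 kips.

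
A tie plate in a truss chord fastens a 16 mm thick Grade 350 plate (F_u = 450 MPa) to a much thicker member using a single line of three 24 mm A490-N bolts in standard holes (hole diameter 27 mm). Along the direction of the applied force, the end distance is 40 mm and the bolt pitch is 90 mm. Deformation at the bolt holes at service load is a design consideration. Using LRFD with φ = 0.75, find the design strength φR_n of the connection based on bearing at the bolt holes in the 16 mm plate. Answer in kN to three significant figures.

794 kN

Per bolt r_n = 1.2 l_c t F_u ≤ 2.4 d t F_u; upper limit = 2.4 × 24 × 16 × 450 / 1000 = 414.7 kN.
Edge bolt: l_c = 40 − 27/2 = 26.5 mm → 1.2 × 26.5 × 16 × 450 / 1000 = 229 → r_n = 229 kN.
Interior bolts: l_c = 90 − 27 = 63 mm → 1.2 × 63 × 16 × 450 / 1000 = 544.3 → r_n = 414.7 kN.
R_n = 1 × 229 + 2 × 414.7 = 1058 kN.
Design strength φR_n = 0.75 × 1058 = 794 kN.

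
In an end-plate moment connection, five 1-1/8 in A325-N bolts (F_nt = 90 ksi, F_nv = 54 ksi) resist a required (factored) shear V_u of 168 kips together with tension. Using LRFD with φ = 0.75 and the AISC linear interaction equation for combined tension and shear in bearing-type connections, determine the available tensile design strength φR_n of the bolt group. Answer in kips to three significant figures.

A_b = π·1.125²/4 = 0.994 in²; f_rv = 168 / (5 × 0.994) = 33.8 ksi.
F'_nt = 1.3 F_nt − (F_nt / φF_nv) f_rv = 1.3·90 − (90/(0.75·54))·33.8 = 41.88 ksi, capped at F_nt → F'_nt = 41.88 ksi.
R_n = F'_nt · A_b · n = 41.88 × 0.994 × 5 = 208.2 kips.
Design strength φR_n = 0.75 × 208.2 = 156 kips.

156 kips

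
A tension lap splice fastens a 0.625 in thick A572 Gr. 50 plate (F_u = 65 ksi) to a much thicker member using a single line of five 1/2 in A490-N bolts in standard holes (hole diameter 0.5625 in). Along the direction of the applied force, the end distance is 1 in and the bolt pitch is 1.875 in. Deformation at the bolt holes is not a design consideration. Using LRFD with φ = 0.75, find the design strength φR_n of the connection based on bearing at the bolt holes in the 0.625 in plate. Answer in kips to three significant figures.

216 kips

Per bolt r_n = 1.5 l_c t F_u ≤ 3.0 d t F_u; upper limit = 3.0 × 0.5 × 0.625 × 65 = 60.94 kips.
Edge bolt: l_c = 1 − 0.5625/2 = 0.7188 in → 1.5 × 0.7188 × 0.625 × 65 = 43.8 → r_n = 43.8 kips.
Interior bolts: l_c = 1.875 − 0.5625 = 1.312 in → 1.5 × 1.312 × 0.625 × 65 = 79.98 → r_n = 60.94 kips.
R_n = 1 × 43.8 + 4 × 60.94 = 287.5 kips.
Design strength φR_n = 0.75 × 287.5 = 216 kips.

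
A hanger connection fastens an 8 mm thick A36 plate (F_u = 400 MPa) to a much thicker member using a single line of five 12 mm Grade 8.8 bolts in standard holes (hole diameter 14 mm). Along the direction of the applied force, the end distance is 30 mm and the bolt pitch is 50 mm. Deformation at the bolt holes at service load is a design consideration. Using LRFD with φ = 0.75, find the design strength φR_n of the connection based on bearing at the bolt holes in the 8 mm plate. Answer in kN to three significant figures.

Per bolt r_n = 1.2 l_c t F_u ≤ 2.4 d t F_u; upper limit = 2.4 × 12 × 8 × 400 / 1000 = 92.16 kN.
Edge bolt: l_c = 30 − 14/2 = 23 mm → 1.2 × 23 × 8 × 400 / 1000 = 88.32 → r_n = 88.32 kN.
Interior bolts: l_c = 50 − 14 = 36 mm → 1.2 × 36 × 8 × 400 / 1000 = 138.2 → r_n = 92.16 kN.
R_n = 1 × 88.32 + 4 × 92.16 = 457 kN.
Design strength φR_n = 0.75 × 457 = 343 kN.

343 kN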